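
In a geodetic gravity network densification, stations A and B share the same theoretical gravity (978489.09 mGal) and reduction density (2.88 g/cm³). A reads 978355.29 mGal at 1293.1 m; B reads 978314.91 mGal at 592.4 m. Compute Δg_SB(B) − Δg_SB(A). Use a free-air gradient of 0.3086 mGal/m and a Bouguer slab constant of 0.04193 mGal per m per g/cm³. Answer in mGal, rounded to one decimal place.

Δg_SB(A) = 978355.29 − 978489.09 + 0.3086×1293.1 − 0.04193×2.88×1293.1 = 109.10 mGal
Δg_SB(B) = 978314.91 − 978489.09 + 0.3086×592.4 − 0.04193×2.88×592.4 = -62.90 mGal
Difference = -62.90 − (109.10) = -172.00 mGal

-172.0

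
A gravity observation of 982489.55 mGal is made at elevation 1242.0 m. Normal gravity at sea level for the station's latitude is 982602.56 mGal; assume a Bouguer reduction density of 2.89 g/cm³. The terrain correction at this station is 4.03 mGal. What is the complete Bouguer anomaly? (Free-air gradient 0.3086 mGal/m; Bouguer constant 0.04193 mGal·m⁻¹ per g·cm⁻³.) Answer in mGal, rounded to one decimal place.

Free-air correction = 0.3086 × 1242.0 = 383.28 mGal
Free-air anomaly = 982489.55 − 982602.56 + (383.28) = 270.27 mGal
Bouguer slab correction = 0.04193 × 2.89 × 1242.0 = 150.50 mGal
Simple Bouguer anomaly = 270.27 − (150.50) = 119.77 mGal
Complete Bouguer anomaly = 119.77 + 4.03 = 123.80 mGal

123.8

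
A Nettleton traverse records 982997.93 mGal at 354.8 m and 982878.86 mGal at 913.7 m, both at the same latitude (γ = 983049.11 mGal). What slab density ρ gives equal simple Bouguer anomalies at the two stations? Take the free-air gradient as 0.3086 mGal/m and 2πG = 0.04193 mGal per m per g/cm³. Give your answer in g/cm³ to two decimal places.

2.28

Δg_obs = 982878.86 − 982997.93 = -119.07 mGal over Δh = 913.7 − 354.8 = 558.9 m
Equal Bouguer anomalies ⇒ Δg_obs + (0.3086 − 0.04193ρ)·Δh = 0
0.3086 − 0.04193ρ = −Δg_obs/Δh = 0.21304
ρ = (0.3086 − 0.21304) / 0.04193 = 2.28 g/cm³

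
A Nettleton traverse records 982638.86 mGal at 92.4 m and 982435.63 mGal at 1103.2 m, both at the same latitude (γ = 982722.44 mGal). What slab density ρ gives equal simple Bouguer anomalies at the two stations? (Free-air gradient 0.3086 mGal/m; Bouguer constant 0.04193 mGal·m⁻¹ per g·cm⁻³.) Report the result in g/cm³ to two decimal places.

2.56

Δg_obs = 982435.63 − 982638.86 = -203.23 mGal over Δh = 1103.2 − 92.4 = 1010.8 m
Equal Bouguer anomalies ⇒ Δg_obs + (0.3086 − 0.04193ρ)·Δh = 0
0.3086 − 0.04193ρ = −Δg_obs/Δh = 0.20106
ρ = (0.3086 − 0.20106) / 0.04193 = 2.56 g/cm³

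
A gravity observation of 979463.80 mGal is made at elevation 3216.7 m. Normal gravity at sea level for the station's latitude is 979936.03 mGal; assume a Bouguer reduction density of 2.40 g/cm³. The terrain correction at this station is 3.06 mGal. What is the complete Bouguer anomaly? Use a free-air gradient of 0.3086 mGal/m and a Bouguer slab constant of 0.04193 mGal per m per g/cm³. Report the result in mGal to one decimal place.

199.8

Free-air correction = 0.3086 × 3216.7 = 992.67 mGal
Free-air anomaly = 979463.80 − 979936.03 + (992.67) = 520.44 mGal
Bouguer slab correction = 0.04193 × 2.40 × 3216.7 = 323.70 mGal
Simple Bouguer anomaly = 520.44 − (323.70) = 196.74 mGal
Complete Bouguer anomaly = 196.74 + 3.06 = 199.80 mGal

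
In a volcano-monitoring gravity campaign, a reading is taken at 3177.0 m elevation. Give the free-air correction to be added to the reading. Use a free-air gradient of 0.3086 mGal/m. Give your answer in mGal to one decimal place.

980.4

Free-air correction = 0.3086 × 3177.0 = 980.4 mGal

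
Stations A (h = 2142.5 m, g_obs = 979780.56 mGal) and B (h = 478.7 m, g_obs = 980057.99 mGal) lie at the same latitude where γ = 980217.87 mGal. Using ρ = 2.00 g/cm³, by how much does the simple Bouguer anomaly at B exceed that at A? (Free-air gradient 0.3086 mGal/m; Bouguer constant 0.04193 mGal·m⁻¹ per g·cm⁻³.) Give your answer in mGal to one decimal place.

Δg_SB(A) = 979780.56 − 980217.87 + 0.3086×2142.5 − 0.04193×2.00×2142.5 = 44.20 mGal
Δg_SB(B) = 980057.99 − 980217.87 + 0.3086×478.7 − 0.04193×2.00×478.7 = -52.30 mGal
Difference = -52.30 − (44.20) = -96.50 mGal

-96.5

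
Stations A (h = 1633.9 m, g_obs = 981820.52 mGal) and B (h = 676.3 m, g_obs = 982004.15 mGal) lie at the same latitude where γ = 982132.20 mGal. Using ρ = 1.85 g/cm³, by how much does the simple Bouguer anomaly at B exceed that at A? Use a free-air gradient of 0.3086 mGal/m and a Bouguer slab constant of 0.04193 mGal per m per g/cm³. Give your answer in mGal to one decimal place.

-37.6

Δg_SB(A) = 981820.52 − 982132.20 + 0.3086×1633.9 − 0.04193×1.85×1633.9 = 65.80 mGal
Δg_SB(B) = 982004.15 − 982132.20 + 0.3086×676.3 − 0.04193×1.85×676.3 = 28.20 mGal
Difference = 28.20 − (65.80) = -37.60 mGal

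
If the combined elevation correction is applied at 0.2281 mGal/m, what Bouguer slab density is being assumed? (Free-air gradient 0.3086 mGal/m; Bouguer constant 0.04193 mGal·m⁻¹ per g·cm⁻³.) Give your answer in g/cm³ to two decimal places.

1.92

0.2281 = 0.3086 − 0.04193 × ρ
ρ = (0.3086 − 0.2281) / 0.04193 = 1.92 g/cm³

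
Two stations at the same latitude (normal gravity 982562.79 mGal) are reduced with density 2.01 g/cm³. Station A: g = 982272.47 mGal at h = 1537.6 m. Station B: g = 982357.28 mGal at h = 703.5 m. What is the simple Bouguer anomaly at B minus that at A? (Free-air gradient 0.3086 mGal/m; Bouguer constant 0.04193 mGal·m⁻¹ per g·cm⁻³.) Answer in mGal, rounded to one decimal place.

Δg_SB(A) = 982272.47 − 982562.79 + 0.3086×1537.6 − 0.04193×2.01×1537.6 = 54.60 mGal
Δg_SB(B) = 982357.28 − 982562.79 + 0.3086×703.5 − 0.04193×2.01×703.5 = -47.70 mGal
Difference = -47.70 − (54.60) = -102.30 mGal

-102.3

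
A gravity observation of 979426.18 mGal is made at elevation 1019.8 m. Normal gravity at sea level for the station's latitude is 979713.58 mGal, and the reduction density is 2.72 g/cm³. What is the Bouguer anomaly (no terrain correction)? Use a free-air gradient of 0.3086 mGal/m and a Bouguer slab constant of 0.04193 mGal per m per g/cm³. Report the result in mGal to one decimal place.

-89.0

Free-air correction = 0.3086 × 1019.8 = 314.71 mGal
Free-air anomaly = 979426.18 − 979713.58 + (314.71) = 27.31 mGal
Bouguer slab correction = 0.04193 × 2.72 × 1019.8 = 116.31 mGal
Simple Bouguer anomaly = 27.31 − (116.31) = -89.00 mGal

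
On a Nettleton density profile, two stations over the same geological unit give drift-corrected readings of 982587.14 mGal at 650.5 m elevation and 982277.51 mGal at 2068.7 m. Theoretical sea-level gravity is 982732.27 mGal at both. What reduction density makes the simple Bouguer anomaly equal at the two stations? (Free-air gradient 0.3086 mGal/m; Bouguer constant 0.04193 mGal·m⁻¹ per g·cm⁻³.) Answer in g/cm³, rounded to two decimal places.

2.15

Δg_obs = 982277.51 − 982587.14 = -309.63 mGal over Δh = 2068.7 − 650.5 = 1418.2 m
Equal Bouguer anomalies ⇒ Δg_obs + (0.3086 − 0.04193ρ)·Δh = 0
0.3086 − 0.04193ρ = −Δg_obs/Δh = 0.21833
ρ = (0.3086 − 0.21833) / 0.04193 = 2.15 g/cm³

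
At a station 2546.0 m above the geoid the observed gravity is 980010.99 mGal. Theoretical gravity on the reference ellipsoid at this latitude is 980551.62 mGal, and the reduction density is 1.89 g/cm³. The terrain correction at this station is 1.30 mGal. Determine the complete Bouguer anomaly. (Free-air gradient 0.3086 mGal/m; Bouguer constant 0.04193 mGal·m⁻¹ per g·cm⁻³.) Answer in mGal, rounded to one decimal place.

Free-air correction = 0.3086 × 2546.0 = 785.70 mGal
Free-air anomaly = 980010.99 − 980551.62 + (785.70) = 245.07 mGal
Bouguer slab correction = 0.04193 × 1.89 × 2546.0 = 201.76 mGal
Simple Bouguer anomaly = 245.07 − (201.76) = 43.31 mGal
Complete Bouguer anomaly = 43.31 + 1.30 = 44.61 mGal

44.6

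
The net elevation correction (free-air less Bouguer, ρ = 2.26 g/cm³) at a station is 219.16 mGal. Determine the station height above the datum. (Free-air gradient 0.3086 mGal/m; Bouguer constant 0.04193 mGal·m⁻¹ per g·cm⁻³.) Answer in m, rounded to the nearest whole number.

1025

Combined gradient = 0.3086 − 0.04193 × 2.26 = 0.2138382 mGal/m
h = 219.16 / 0.2138382 = 1024.89 m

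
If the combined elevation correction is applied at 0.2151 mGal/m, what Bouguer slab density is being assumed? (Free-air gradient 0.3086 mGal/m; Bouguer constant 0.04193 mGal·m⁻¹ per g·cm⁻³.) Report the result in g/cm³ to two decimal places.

0.2151 = 0.3086 − 0.04193 × ρ
ρ = (0.3086 − 0.2151) / 0.04193 = 2.23 g/cm³

2.23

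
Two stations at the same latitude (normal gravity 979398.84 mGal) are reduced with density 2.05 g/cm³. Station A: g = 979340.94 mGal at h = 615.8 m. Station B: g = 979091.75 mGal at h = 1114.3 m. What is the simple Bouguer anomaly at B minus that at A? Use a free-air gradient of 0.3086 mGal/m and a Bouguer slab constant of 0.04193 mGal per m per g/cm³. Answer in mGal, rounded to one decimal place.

Δg_SB(A) = 979340.94 − 979398.84 + 0.3086×615.8 − 0.04193×2.05×615.8 = 79.20 mGal
Δg_SB(B) = 979091.75 − 979398.84 + 0.3086×1114.3 − 0.04193×2.05×1114.3 = -59.00 mGal
Difference = -59.00 − (79.20) = -138.20 mGal

-138.2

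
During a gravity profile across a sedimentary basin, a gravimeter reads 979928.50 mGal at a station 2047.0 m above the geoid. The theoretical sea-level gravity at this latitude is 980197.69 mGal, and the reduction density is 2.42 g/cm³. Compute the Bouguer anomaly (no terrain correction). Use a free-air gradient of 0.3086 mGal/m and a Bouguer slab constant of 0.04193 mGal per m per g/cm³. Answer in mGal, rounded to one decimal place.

154.8

Free-air correction = 0.3086 × 2047.0 = 631.70 mGal
Free-air anomaly = 979928.50 − 980197.69 + (631.70) = 362.51 mGal
Bouguer slab correction = 0.04193 × 2.42 × 2047.0 = 207.71 mGal
Simple Bouguer anomaly = 362.51 − (207.71) = 154.80 mGal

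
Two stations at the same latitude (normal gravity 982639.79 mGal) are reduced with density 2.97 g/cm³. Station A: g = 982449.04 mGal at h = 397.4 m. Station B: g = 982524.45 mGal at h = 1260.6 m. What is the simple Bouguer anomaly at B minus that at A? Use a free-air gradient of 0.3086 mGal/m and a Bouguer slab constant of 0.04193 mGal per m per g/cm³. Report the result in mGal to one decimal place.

Δg_SB(A) = 982449.04 − 982639.79 + 0.3086×397.4 − 0.04193×2.97×397.4 = -117.60 mGal
Δg_SB(B) = 982524.45 − 982639.79 + 0.3086×1260.6 − 0.04193×2.97×1260.6 = 116.70 mGal
Difference = 116.70 − (-117.60) = 234.30 mGal

234.3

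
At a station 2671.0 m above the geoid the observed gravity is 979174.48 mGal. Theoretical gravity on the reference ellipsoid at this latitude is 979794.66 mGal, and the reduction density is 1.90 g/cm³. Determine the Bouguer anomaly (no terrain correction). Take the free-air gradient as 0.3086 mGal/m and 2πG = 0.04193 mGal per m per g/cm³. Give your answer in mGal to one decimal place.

-8.7

Free-air correction = 0.3086 × 2671.0 = 824.27 mGal
Free-air anomaly = 979174.48 − 979794.66 + (824.27) = 204.09 mGal
Bouguer slab correction = 0.04193 × 1.90 × 2671.0 = 212.79 mGal
Simple Bouguer anomaly = 204.09 − (212.79) = -8.70 mGal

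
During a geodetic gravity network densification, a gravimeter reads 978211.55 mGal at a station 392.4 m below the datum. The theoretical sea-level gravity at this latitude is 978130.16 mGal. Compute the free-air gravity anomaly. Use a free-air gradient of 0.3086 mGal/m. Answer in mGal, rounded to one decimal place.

Free-air correction = 0.3086 × -392.4 = -121.09 mGal
Free-air anomaly = 978211.55 − 978130.16 + (-121.09) = -39.70 mGal

-39.7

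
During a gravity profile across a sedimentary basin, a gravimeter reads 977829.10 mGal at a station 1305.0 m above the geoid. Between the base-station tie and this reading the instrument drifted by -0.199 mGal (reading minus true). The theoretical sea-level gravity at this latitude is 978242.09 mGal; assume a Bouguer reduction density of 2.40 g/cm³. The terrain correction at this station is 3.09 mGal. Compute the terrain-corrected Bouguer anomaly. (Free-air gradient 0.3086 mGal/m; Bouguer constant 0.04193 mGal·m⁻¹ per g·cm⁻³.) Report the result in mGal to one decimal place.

-138.3

Drift-corrected reading = 977829.10 − (-0.199) = 977829.299 mGal
Free-air correction = 0.3086 × 1305.0 = 402.72 mGal
Free-air anomaly = 977829.299 − 978242.09 + (402.72) = -10.071 mGal
Bouguer slab correction = 0.04193 × 2.40 × 1305.0 = 131.32 mGal
Simple Bouguer anomaly = -10.071 − (131.32) = -141.391 mGal
Complete Bouguer anomaly = -141.391 + 3.09 = -138.301 mGal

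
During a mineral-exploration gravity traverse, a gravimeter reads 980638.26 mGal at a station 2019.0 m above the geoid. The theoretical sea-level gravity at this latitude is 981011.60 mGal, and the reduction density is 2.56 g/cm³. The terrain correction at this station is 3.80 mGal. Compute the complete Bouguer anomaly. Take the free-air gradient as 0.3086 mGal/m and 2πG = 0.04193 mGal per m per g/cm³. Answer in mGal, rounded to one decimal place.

36.8

Free-air correction = 0.3086 × 2019.0 = 623.06 mGal
Free-air anomaly = 980638.26 − 981011.60 + (623.06) = 249.72 mGal
Bouguer slab correction = 0.04193 × 2.56 × 2019.0 = 216.72 mGal
Simple Bouguer anomaly = 249.72 − (216.72) = 33.00 mGal
Complete Bouguer anomaly = 33.00 + 3.80 = 36.80 mGal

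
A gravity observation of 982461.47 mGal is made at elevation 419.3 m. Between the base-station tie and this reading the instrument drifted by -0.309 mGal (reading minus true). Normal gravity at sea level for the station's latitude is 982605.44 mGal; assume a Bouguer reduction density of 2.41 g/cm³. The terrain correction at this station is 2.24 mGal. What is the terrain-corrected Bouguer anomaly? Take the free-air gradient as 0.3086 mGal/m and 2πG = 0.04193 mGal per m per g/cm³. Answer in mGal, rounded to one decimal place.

Drift-corrected reading = 982461.47 − (-0.309) = 982461.779 mGal
Free-air correction = 0.3086 × 419.3 = 129.40 mGal
Free-air anomaly = 982461.779 − 982605.44 + (129.40) = -14.261 mGal
Bouguer slab correction = 0.04193 × 2.41 × 419.3 = 42.37 mGal
Simple Bouguer anomaly = -14.261 − (42.37) = -56.631 mGal
Complete Bouguer anomaly = -56.631 + 2.24 = -54.391 mGal

-54.4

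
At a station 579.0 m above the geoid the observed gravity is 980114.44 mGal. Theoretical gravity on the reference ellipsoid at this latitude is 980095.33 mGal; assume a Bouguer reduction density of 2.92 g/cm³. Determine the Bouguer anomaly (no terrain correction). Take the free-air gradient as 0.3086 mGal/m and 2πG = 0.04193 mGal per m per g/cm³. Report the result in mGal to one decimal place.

126.9

Free-air correction = 0.3086 × 579.0 = 178.68 mGal
Free-air anomaly = 980114.44 − 980095.33 + (178.68) = 197.79 mGal
Bouguer slab correction = 0.04193 × 2.92 × 579.0 = 70.89 mGal
Simple Bouguer anomaly = 197.79 − (70.89) = 126.90 mGal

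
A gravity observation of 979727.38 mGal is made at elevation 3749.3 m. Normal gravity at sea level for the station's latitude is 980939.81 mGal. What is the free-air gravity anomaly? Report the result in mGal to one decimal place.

-55.4

Free-air correction = 0.3086 × 3749.3 = 1157.03 mGal
Free-air anomaly = 979727.38 − 980939.81 + (1157.03) = -55.40 mGal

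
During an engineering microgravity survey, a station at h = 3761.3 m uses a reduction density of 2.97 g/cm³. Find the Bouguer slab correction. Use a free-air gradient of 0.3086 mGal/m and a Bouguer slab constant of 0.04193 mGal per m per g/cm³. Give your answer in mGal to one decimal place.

Bouguer slab correction = 0.04193 × 2.97 × 3761.3 = 468.4 mGal

468.4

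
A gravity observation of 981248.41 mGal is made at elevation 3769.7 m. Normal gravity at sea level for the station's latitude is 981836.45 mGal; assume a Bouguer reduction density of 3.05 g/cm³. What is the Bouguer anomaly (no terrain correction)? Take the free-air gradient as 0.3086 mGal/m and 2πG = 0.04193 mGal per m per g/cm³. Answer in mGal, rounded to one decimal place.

Free-air correction = 0.3086 × 3769.7 = 1163.33 mGal
Free-air anomaly = 981248.41 − 981836.45 + (1163.33) = 575.29 mGal
Bouguer slab correction = 0.04193 × 3.05 × 3769.7 = 482.09 mGal
Simple Bouguer anomaly = 575.29 − (482.09) = 93.20 mGal

93.2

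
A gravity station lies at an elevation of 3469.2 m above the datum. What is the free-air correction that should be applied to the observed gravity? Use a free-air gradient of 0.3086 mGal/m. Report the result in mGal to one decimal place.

Free-air correction = 0.3086 × 3469.2 = 1070.6 mGal

1070.6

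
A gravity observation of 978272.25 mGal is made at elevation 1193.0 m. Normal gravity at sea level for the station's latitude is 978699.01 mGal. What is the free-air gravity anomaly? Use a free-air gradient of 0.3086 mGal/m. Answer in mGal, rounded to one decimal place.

Free-air correction = 0.3086 × 1193.0 = 368.16 mGal
Free-air anomaly = 978272.25 − 978699.01 + (368.16) = -58.60 mGal

-58.6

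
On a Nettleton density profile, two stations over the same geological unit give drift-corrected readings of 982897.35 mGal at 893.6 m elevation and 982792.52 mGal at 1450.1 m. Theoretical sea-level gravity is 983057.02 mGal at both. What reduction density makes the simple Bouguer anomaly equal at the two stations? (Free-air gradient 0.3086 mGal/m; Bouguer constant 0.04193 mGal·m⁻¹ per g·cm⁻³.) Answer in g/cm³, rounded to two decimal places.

2.87

Δg_obs = 982792.52 − 982897.35 = -104.83 mGal over Δh = 1450.1 − 893.6 = 556.5 m
Equal Bouguer anomalies ⇒ Δg_obs + (0.3086 − 0.04193ρ)·Δh = 0
0.3086 − 0.04193ρ = −Δg_obs/Δh = 0.18837
ρ = (0.3086 − 0.18837) / 0.04193 = 2.87 g/cm³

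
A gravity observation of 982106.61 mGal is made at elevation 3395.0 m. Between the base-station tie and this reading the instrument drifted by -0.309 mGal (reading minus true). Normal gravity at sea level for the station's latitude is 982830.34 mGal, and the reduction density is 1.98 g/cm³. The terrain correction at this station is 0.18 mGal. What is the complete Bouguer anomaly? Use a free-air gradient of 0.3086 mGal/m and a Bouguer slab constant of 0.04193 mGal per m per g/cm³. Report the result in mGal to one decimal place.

Drift-corrected reading = 982106.61 − (-0.309) = 982106.919 mGal
Free-air correction = 0.3086 × 3395.0 = 1047.70 mGal
Free-air anomaly = 982106.919 − 982830.34 + (1047.70) = 324.279 mGal
Bouguer slab correction = 0.04193 × 1.98 × 3395.0 = 281.86 mGal
Simple Bouguer anomaly = 324.279 − (281.86) = 42.419 mGal
Complete Bouguer anomaly = 42.419 + 0.18 = 42.599 mGal

42.6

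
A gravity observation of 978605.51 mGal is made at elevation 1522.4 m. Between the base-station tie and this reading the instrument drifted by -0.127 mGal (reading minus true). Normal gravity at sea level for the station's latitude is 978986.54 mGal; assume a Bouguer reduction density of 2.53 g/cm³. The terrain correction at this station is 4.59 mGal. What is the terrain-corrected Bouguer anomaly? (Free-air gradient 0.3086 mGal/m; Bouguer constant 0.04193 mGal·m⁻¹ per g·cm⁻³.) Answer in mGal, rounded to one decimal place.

-68.0

Drift-corrected reading = 978605.51 − (-0.127) = 978605.637 mGal
Free-air correction = 0.3086 × 1522.4 = 469.81 mGal
Free-air anomaly = 978605.637 − 978986.54 + (469.81) = 88.907 mGal
Bouguer slab correction = 0.04193 × 2.53 × 1522.4 = 161.50 mGal
Simple Bouguer anomaly = 88.907 − (161.50) = -72.593 mGal
Complete Bouguer anomaly = -72.593 + 4.59 = -68.003 mGal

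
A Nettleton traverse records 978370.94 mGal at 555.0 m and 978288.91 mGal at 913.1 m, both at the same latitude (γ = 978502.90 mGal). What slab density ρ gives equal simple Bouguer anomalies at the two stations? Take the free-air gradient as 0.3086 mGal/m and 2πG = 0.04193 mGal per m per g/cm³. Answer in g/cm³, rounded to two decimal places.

Δg_obs = 978288.91 − 978370.94 = -82.03 mGal over Δh = 913.1 − 555.0 = 358.1 m
Equal Bouguer anomalies ⇒ Δg_obs + (0.3086 − 0.04193ρ)·Δh = 0
0.3086 − 0.04193ρ = −Δg_obs/Δh = 0.22907
ρ = (0.3086 − 0.22907) / 0.04193 = 1.90 g/cm³

1.90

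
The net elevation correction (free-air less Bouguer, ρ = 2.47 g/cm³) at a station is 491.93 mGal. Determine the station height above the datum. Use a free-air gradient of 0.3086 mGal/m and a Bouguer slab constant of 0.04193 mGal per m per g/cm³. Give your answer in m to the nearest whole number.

2399

Combined gradient = 0.3086 − 0.04193 × 2.47 = 0.2050329 mGal/m
h = 491.93 / 0.2050329 = 2399.27 m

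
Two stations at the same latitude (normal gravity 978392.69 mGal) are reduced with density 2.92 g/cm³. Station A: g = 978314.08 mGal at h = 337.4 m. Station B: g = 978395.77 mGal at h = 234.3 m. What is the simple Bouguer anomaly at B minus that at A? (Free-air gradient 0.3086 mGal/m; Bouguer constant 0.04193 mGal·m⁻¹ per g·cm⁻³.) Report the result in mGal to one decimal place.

62.5

Δg_SB(A) = 978314.08 − 978392.69 + 0.3086×337.4 − 0.04193×2.92×337.4 = -15.80 mGal
Δg_SB(B) = 978395.77 − 978392.69 + 0.3086×234.3 − 0.04193×2.92×234.3 = 46.70 mGal
Difference = 46.70 − (-15.80) = 62.50 mGal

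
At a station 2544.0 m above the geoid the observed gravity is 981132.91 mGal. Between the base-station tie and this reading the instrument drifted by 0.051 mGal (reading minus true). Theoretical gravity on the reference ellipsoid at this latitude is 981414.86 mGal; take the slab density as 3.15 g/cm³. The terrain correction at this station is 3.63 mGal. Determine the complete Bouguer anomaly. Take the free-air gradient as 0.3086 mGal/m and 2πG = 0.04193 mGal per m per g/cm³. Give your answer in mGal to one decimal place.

170.7

Drift-corrected reading = 981132.91 − (0.051) = 981132.859 mGal
Free-air correction = 0.3086 × 2544.0 = 785.08 mGal
Free-air anomaly = 981132.859 − 981414.86 + (785.08) = 503.079 mGal
Bouguer slab correction = 0.04193 × 3.15 × 2544.0 = 336.01 mGal
Simple Bouguer anomaly = 503.079 − (336.01) = 167.069 mGal
Complete Bouguer anomaly = 167.069 + 3.63 = 170.699 mGal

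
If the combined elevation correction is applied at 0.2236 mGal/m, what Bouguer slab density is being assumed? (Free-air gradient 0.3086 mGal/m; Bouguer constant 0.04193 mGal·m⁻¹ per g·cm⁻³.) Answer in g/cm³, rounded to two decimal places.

2.03

0.2236 = 0.3086 − 0.04193 × ρ
ρ = (0.3086 − 0.2236) / 0.04193 = 2.03 g/cm³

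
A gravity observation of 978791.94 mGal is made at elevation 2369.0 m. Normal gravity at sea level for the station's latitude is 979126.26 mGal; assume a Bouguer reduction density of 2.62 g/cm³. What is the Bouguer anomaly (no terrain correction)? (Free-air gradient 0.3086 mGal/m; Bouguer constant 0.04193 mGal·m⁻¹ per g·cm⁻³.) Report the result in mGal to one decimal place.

136.5

Free-air correction = 0.3086 × 2369.0 = 731.07 mGal
Free-air anomaly = 978791.94 − 979126.26 + (731.07) = 396.75 mGal
Bouguer slab correction = 0.04193 × 2.62 × 2369.0 = 260.25 mGal
Simple Bouguer anomaly = 396.75 − (260.25) = 136.50 mGal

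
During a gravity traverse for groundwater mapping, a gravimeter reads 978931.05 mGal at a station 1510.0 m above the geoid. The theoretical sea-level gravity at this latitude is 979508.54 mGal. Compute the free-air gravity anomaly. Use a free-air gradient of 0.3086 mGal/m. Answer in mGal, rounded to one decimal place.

-111.5

Free-air correction = 0.3086 × 1510.0 = 465.99 mGal
Free-air anomaly = 978931.05 − 979508.54 + (465.99) = -111.50 mGal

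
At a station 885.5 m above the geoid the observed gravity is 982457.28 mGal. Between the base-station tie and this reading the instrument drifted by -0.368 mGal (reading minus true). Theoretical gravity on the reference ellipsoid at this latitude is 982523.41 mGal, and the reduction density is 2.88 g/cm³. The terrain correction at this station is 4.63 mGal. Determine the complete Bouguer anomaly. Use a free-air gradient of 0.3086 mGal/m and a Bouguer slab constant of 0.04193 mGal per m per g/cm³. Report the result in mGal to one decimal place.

105.2

Drift-corrected reading = 982457.28 − (-0.368) = 982457.648 mGal
Free-air correction = 0.3086 × 885.5 = 273.27 mGal
Free-air anomaly = 982457.648 − 982523.41 + (273.27) = 207.508 mGal
Bouguer slab correction = 0.04193 × 2.88 × 885.5 = 106.93 mGal
Simple Bouguer anomaly = 207.508 − (106.93) = 100.578 mGal
Complete Bouguer anomaly = 100.578 + 4.63 = 105.208 mGal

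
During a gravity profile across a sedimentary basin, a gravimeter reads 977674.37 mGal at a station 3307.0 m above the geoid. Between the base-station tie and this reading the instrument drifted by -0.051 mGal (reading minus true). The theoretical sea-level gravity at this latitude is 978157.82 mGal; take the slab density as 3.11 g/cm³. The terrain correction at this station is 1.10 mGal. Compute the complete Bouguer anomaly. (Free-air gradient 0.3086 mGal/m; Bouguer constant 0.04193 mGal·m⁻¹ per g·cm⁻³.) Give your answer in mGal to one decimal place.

107.0

Drift-corrected reading = 977674.37 − (-0.051) = 977674.421 mGal
Free-air correction = 0.3086 × 3307.0 = 1020.54 mGal
Free-air anomaly = 977674.421 − 978157.82 + (1020.54) = 537.141 mGal
Bouguer slab correction = 0.04193 × 3.11 × 3307.0 = 431.24 mGal
Simple Bouguer anomaly = 537.141 − (431.24) = 105.901 mGal
Complete Bouguer anomaly = 105.901 + 1.10 = 107.001 mGal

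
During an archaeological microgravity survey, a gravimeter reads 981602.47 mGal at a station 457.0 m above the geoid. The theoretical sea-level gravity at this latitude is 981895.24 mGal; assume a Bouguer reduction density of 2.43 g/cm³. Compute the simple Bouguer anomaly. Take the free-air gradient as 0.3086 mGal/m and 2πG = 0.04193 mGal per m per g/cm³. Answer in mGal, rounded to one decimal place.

-198.3

Free-air correction = 0.3086 × 457.0 = 141.03 mGal
Free-air anomaly = 981602.47 − 981895.24 + (141.03) = -151.74 mGal
Bouguer slab correction = 0.04193 × 2.43 × 457.0 = 46.56 mGal
Simple Bouguer anomaly = -151.74 − (46.56) = -198.30 mGal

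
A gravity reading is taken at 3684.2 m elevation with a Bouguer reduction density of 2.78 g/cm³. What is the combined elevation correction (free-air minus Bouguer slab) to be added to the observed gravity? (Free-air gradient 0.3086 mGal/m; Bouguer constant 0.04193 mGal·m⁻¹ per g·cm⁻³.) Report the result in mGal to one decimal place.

707.5

Combined gradient = 0.3086 − 0.04193 × 2.78 = 0.1920346 mGal/m
Combined elevation correction = 0.1920346 × 3684.2 = 707.5 mGal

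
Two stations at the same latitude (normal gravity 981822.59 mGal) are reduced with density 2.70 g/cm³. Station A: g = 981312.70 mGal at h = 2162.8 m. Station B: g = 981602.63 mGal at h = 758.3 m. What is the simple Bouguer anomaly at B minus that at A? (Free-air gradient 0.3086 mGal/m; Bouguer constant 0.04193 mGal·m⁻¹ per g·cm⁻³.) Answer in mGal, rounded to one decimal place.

15.5

Δg_SB(A) = 981312.70 − 981822.59 + 0.3086×2162.8 − 0.04193×2.70×2162.8 = -87.30 mGal
Δg_SB(B) = 981602.63 − 981822.59 + 0.3086×758.3 − 0.04193×2.70×758.3 = -71.80 mGal
Difference = -71.80 − (-87.30) = 15.50 mGal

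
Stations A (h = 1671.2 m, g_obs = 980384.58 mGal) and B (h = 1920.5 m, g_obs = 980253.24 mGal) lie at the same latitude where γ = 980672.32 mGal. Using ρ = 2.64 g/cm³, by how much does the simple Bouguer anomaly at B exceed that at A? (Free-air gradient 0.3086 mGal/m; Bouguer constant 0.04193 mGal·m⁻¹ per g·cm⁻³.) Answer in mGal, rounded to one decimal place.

Δg_SB(A) = 980384.58 − 980672.32 + 0.3086×1671.2 − 0.04193×2.64×1671.2 = 43.00 mGal
Δg_SB(B) = 980253.24 − 980672.32 + 0.3086×1920.5 − 0.04193×2.64×1920.5 = -39.00 mGal
Difference = -39.00 − (43.00) = -82.00 mGal

-82.0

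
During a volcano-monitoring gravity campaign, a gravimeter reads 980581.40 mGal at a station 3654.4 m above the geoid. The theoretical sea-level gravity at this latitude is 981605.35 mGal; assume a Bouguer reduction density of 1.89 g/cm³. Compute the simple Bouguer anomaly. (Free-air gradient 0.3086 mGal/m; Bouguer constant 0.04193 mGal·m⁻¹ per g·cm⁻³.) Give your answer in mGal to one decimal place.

Free-air correction = 0.3086 × 3654.4 = 1127.75 mGal
Free-air anomaly = 980581.40 − 981605.35 + (1127.75) = 103.80 mGal
Bouguer slab correction = 0.04193 × 1.89 × 3654.4 = 289.60 mGal
Simple Bouguer anomaly = 103.80 − (289.60) = -185.80 mGal

-185.8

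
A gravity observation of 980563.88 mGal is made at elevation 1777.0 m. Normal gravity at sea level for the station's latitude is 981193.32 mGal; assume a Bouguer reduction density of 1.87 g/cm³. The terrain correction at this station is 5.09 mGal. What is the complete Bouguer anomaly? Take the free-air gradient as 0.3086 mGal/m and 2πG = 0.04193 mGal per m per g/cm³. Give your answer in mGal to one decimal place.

Free-air correction = 0.3086 × 1777.0 = 548.38 mGal
Free-air anomaly = 980563.88 − 981193.32 + (548.38) = -81.06 mGal
Bouguer slab correction = 0.04193 × 1.87 × 1777.0 = 139.33 mGal
Simple Bouguer anomaly = -81.06 − (139.33) = -220.39 mGal
Complete Bouguer anomaly = -220.39 + 5.09 = -215.30 mGal

-215.3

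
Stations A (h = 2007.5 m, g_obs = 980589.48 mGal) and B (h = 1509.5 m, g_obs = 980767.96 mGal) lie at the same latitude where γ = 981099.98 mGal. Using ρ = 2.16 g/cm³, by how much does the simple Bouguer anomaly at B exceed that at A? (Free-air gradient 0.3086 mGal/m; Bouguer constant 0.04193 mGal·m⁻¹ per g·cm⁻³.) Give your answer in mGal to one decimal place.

69.9

Δg_SB(A) = 980589.48 − 981099.98 + 0.3086×2007.5 − 0.04193×2.16×2007.5 = -72.80 mGal
Δg_SB(B) = 980767.96 − 981099.98 + 0.3086×1509.5 − 0.04193×2.16×1509.5 = -2.90 mGal
Difference = -2.90 − (-72.80) = 69.90 mGal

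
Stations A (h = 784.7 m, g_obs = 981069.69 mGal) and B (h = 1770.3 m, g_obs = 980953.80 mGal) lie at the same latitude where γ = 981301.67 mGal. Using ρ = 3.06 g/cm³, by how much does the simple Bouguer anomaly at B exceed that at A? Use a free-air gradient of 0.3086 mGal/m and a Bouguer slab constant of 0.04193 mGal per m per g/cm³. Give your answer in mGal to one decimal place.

Δg_SB(A) = 981069.69 − 981301.67 + 0.3086×784.7 − 0.04193×3.06×784.7 = -90.50 mGal
Δg_SB(B) = 980953.80 − 981301.67 + 0.3086×1770.3 − 0.04193×3.06×1770.3 = -28.70 mGal
Difference = -28.70 − (-90.50) = 61.80 mGal

61.8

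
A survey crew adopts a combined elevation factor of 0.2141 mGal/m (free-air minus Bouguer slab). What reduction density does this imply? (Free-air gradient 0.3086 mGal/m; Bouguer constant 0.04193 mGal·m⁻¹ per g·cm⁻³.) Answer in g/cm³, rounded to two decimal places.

0.2141 = 0.3086 − 0.04193 × ρ
ρ = (0.3086 − 0.2141) / 0.04193 = 2.25 g/cm³

2.25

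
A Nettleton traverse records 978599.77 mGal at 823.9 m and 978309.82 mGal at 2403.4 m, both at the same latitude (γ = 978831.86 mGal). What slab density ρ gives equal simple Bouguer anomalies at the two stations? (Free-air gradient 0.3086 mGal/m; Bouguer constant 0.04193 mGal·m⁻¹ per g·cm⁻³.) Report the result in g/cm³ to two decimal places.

2.98

Δg_obs = 978309.82 − 978599.77 = -289.95 mGal over Δh = 2403.4 − 823.9 = 1579.5 m
Equal Bouguer anomalies ⇒ Δg_obs + (0.3086 − 0.04193ρ)·Δh = 0
0.3086 − 0.04193ρ = −Δg_obs/Δh = 0.18357
ρ = (0.3086 − 0.18357) / 0.04193 = 2.98 g/cm³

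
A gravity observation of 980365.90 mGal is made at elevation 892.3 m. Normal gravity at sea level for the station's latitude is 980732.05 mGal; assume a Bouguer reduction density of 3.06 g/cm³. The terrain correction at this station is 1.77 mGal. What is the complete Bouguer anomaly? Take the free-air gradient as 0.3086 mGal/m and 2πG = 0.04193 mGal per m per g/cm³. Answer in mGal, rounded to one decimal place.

-203.5

Free-air correction = 0.3086 × 892.3 = 275.36 mGal
Free-air anomaly = 980365.90 − 980732.05 + (275.36) = -90.79 mGal
Bouguer slab correction = 0.04193 × 3.06 × 892.3 = 114.49 mGal
Simple Bouguer anomaly = -90.79 − (114.49) = -205.28 mGal
Complete Bouguer anomaly = -205.28 + 1.77 = -203.51 mGal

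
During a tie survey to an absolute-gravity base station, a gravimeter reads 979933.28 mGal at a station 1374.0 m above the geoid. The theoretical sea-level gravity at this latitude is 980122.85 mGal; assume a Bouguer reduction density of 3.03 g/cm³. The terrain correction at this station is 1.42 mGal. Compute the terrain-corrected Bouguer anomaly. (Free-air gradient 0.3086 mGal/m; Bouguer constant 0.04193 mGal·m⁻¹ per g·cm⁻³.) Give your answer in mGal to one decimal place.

Free-air correction = 0.3086 × 1374.0 = 424.02 mGal
Free-air anomaly = 979933.28 − 980122.85 + (424.02) = 234.45 mGal
Bouguer slab correction = 0.04193 × 3.03 × 1374.0 = 174.56 mGal
Simple Bouguer anomaly = 234.45 − (174.56) = 59.89 mGal
Complete Bouguer anomaly = 59.89 + 1.42 = 61.31 mGal

61.3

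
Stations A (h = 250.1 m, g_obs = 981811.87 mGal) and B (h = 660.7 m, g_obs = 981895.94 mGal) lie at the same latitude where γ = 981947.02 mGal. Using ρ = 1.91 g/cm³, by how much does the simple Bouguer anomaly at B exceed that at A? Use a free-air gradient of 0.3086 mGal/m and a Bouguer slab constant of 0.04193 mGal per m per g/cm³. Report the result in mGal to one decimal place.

Δg_SB(A) = 981811.87 − 981947.02 + 0.3086×250.1 − 0.04193×1.91×250.1 = -78.00 mGal
Δg_SB(B) = 981895.94 − 981947.02 + 0.3086×660.7 − 0.04193×1.91×660.7 = 99.90 mGal
Difference = 99.90 − (-78.00) = 177.90 mGal

177.9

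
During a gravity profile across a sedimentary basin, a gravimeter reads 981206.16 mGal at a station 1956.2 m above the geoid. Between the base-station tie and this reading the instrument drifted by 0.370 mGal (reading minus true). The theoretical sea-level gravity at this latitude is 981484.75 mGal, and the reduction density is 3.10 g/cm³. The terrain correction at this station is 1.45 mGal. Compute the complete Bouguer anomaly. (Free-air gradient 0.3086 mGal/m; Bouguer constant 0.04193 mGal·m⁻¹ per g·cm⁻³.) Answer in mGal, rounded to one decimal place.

Drift-corrected reading = 981206.16 − (0.370) = 981205.790 mGal
Free-air correction = 0.3086 × 1956.2 = 603.68 mGal
Free-air anomaly = 981205.790 − 981484.75 + (603.68) = 324.720 mGal
Bouguer slab correction = 0.04193 × 3.10 × 1956.2 = 254.27 mGal
Simple Bouguer anomaly = 324.720 − (254.27) = 70.450 mGal
Complete Bouguer anomaly = 70.450 + 1.45 = 71.900 mGal

71.9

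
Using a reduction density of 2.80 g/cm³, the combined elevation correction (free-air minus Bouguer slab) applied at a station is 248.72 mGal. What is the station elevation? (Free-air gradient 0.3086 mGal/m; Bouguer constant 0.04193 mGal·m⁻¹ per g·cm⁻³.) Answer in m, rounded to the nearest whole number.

1301

Combined gradient = 0.3086 − 0.04193 × 2.80 = 0.1911960 mGal/m
h = 248.72 / 0.1911960 = 1300.86 m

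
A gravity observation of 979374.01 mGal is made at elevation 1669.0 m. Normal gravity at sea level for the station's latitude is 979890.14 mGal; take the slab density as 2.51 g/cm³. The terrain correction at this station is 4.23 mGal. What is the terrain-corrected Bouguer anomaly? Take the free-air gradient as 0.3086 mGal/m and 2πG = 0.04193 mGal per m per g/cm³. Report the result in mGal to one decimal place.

Free-air correction = 0.3086 × 1669.0 = 515.05 mGal
Free-air anomaly = 979374.01 − 979890.14 + (515.05) = -1.08 mGal
Bouguer slab correction = 0.04193 × 2.51 × 1669.0 = 175.65 mGal
Simple Bouguer anomaly = -1.08 − (175.65) = -176.73 mGal
Complete Bouguer anomaly = -176.73 + 4.23 = -172.50 mGal

-172.5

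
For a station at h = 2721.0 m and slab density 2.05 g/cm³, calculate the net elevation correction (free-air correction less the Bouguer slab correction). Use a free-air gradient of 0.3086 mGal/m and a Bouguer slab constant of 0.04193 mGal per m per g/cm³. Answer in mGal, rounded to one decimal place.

Combined gradient = 0.3086 − 0.04193 × 2.05 = 0.2226435 mGal/m
Combined elevation correction = 0.2226435 × 2721.0 = 605.8 mGal

605.8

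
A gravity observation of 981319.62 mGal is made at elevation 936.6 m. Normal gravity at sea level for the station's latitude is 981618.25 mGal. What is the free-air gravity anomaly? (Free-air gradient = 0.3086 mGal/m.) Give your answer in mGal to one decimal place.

-9.6

Free-air correction = 0.3086 × 936.6 = 289.03 mGal
Free-air anomaly = 981319.62 − 981618.25 + (289.03) = -9.60 mGal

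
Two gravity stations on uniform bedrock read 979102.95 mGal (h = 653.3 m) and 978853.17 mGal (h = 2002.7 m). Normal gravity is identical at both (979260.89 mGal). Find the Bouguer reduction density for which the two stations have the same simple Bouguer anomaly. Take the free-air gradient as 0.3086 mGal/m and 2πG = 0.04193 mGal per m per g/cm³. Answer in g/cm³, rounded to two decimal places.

Δg_obs = 978853.17 − 979102.95 = -249.78 mGal over Δh = 2002.7 − 653.3 = 1349.4 m
Equal Bouguer anomalies ⇒ Δg_obs + (0.3086 − 0.04193ρ)·Δh = 0
0.3086 − 0.04193ρ = −Δg_obs/Δh = 0.18510
ρ = (0.3086 − 0.18510) / 0.04193 = 2.95 g/cm³

2.95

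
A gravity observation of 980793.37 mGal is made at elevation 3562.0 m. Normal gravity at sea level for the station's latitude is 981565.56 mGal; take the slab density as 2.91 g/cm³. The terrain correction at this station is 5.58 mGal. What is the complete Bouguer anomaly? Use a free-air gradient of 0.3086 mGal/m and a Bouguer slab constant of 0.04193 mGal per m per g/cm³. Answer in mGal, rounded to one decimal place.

-102.0

Free-air correction = 0.3086 × 3562.0 = 1099.23 mGal
Free-air anomaly = 980793.37 − 981565.56 + (1099.23) = 327.04 mGal
Bouguer slab correction = 0.04193 × 2.91 × 3562.0 = 434.62 mGal
Simple Bouguer anomaly = 327.04 − (434.62) = -107.58 mGal
Complete Bouguer anomaly = -107.58 + 5.58 = -102.00 mGal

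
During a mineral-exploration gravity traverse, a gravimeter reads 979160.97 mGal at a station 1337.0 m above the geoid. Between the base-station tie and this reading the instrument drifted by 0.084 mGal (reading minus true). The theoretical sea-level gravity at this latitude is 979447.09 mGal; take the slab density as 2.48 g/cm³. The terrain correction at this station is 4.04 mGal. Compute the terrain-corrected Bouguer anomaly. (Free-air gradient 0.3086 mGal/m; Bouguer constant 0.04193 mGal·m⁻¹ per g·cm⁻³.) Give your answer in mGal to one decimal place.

Drift-corrected reading = 979160.97 − (0.084) = 979160.886 mGal
Free-air correction = 0.3086 × 1337.0 = 412.60 mGal
Free-air anomaly = 979160.886 − 979447.09 + (412.60) = 126.396 mGal
Bouguer slab correction = 0.04193 × 2.48 × 1337.0 = 139.03 mGal
Simple Bouguer anomaly = 126.396 − (139.03) = -12.634 mGal
Complete Bouguer anomaly = -12.634 + 4.04 = -8.594 mGal

-8.6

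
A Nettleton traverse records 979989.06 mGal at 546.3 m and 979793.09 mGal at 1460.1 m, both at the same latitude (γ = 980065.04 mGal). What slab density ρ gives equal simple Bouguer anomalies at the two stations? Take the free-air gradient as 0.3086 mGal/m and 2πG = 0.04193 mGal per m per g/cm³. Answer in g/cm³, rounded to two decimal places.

2.25

Δg_obs = 979793.09 − 979989.06 = -195.97 mGal over Δh = 1460.1 − 546.3 = 913.8 m
Equal Bouguer anomalies ⇒ Δg_obs + (0.3086 − 0.04193ρ)·Δh = 0
0.3086 − 0.04193ρ = −Δg_obs/Δh = 0.21446
ρ = (0.3086 − 0.21446) / 0.04193 = 2.25 g/cm³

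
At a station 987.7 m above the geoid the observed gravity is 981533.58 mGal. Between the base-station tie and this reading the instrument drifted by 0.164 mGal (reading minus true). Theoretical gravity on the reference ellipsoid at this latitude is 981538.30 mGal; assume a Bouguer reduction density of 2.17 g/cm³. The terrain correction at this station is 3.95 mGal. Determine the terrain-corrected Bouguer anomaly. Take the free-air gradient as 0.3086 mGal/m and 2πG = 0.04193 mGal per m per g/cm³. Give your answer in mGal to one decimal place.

214.0

Drift-corrected reading = 981533.58 − (0.164) = 981533.416 mGal
Free-air correction = 0.3086 × 987.7 = 304.80 mGal
Free-air anomaly = 981533.416 − 981538.30 + (304.80) = 299.916 mGal
Bouguer slab correction = 0.04193 × 2.17 × 987.7 = 89.87 mGal
Simple Bouguer anomaly = 299.916 − (89.87) = 210.046 mGal
Complete Bouguer anomaly = 210.046 + 3.95 = 213.996 mGal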